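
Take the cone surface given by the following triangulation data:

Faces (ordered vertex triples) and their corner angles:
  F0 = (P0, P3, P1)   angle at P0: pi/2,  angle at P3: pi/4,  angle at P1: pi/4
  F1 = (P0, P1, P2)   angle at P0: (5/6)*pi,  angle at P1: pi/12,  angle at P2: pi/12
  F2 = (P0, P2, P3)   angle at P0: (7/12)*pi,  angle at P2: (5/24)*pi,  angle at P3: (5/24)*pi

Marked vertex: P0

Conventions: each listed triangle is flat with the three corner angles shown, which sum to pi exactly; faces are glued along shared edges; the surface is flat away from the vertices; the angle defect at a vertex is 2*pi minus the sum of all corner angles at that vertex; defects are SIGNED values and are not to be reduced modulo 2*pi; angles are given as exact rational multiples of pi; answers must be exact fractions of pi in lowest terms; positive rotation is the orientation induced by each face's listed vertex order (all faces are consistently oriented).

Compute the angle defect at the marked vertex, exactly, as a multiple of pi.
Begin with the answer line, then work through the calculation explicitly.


Answer: defect(P0) = pi/12

Sum of corner angles at P0: (23/12)*pi
defect = 2*pi - (23/12)*pi


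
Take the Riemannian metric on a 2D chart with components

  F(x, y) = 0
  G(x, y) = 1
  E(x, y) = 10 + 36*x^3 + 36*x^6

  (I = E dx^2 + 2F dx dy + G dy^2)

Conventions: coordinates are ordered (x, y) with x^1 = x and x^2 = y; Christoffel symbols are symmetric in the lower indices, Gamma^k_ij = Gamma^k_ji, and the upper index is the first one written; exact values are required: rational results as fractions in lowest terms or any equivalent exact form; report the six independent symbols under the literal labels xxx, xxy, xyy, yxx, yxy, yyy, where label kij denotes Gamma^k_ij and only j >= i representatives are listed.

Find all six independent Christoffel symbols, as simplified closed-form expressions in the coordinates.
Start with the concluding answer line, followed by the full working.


Answer: Gamma_xxx = (54*x^5 + 27*x^2)/(18*x^6 + 18*x^3 + 5), Gamma_xxy = 0, Gamma_xyy = 0, Gamma_yxx = 0, Gamma_yxy = 0, Gamma_yyy = 0

E = 10 + 36*x^3 + 36*x^6; F = 0; G = 1
Gamma^k_ij = (1/2) g^{kl} (d_i g_jl + d_j g_il - d_l g_ij), with g^inv = (1/(EG-F^2)) [[G, -F], [-F, E]]
first partials: E_x = 108*x^2 + 216*x^5, E_y = 0, F_x = 0, F_y = 0, G_x = 0, G_y = 0
D = EG - F^2 = 10 + 36*x^3 + 36*x^6
expanded: Gamma^x_xx = (G E_x - 2F F_x + F E_y)/(2D), Gamma^x_xy = (G E_y - F G_x)/(2D), Gamma^x_yy = (2G F_y - G G_x - F G_y)/(2D), Gamma^y_xx = (2E F_x - E E_y - F E_x)/(2D), Gamma^y_xy = (E G_x - F E_y)/(2D), Gamma^y_yy = (E G_y - 2F F_y + F G_x)/(2D); substitute and cancel common factors


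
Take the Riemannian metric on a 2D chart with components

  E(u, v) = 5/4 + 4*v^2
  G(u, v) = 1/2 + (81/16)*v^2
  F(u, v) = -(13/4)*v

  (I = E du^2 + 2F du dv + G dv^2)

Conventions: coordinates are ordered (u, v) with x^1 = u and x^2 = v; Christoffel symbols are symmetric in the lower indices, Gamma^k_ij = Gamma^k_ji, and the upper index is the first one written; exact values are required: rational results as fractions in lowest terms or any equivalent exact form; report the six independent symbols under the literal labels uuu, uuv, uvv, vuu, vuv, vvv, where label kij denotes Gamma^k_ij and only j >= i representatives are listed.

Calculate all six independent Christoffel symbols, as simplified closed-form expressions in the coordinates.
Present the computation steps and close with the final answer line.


E = 5/4 + 4*v^2; F = -(13/4)*v; G = 1/2 + (81/16)*v^2
Gamma^k_ij = (1/2) g^{kl} (d_i g_jl + d_j g_il - d_l g_ij), with g^inv = (1/(EG-F^2)) [[G, -F], [-F, E]]
first partials: E_u = 0, E_v = 8*v, F_u = 0, F_v = -13/4, G_u = 0, G_v = (81/8)*v
D = EG - F^2 = 5/8 - (143/64)*v^2 + (81/4)*v^4
expanded: Gamma^u_uu = (G E_u - 2F F_u + F E_v)/(2D), Gamma^u_uv = (G E_v - F G_u)/(2D), Gamma^u_vv = (2G F_v - G G_u - F G_v)/(2D), Gamma^v_uu = (2E F_u - E E_v - F E_u)/(2D), Gamma^v_uv = (E G_u - F E_v)/(2D), Gamma^v_vv = (E G_v - 2F F_v + F G_u)/(2D); substitute and cancel common factors

Answer: Gamma_uuu = -832*v^2/(1296*v^4 - 143*v^2 + 40), Gamma_uuv = (1296*v^3 + 128*v)/(1296*v^4 - 143*v^2 + 40), Gamma_uvv = -104/(1296*v^4 - 143*v^2 + 40), Gamma_vuu = (-1024*v^3 - 320*v)/(1296*v^4 - 143*v^2 + 40), Gamma_vuv = 832*v^2/(1296*v^4 - 143*v^2 + 40), Gamma_vvv = (1296*v^3 - 271*v)/(1296*v^4 - 143*v^2 + 40)


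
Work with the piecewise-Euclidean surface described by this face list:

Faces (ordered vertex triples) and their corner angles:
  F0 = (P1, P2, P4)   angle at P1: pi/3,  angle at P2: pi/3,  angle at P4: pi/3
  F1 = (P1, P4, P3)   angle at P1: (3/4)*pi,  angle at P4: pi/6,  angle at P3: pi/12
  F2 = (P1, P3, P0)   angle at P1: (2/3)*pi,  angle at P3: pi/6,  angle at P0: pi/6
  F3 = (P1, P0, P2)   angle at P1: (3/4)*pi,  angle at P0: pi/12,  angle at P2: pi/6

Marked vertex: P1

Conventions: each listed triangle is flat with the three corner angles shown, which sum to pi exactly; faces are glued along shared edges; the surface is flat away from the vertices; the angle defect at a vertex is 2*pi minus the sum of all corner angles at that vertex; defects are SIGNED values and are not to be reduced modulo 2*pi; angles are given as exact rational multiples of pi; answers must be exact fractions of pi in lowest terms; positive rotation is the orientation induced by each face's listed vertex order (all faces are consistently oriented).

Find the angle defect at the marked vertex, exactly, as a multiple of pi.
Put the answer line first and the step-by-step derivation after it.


Answer: defect(P1) = -pi/2

Sum of corner angles at P1: (5/2)*pi
defect = 2*pi - (5/2)*pi


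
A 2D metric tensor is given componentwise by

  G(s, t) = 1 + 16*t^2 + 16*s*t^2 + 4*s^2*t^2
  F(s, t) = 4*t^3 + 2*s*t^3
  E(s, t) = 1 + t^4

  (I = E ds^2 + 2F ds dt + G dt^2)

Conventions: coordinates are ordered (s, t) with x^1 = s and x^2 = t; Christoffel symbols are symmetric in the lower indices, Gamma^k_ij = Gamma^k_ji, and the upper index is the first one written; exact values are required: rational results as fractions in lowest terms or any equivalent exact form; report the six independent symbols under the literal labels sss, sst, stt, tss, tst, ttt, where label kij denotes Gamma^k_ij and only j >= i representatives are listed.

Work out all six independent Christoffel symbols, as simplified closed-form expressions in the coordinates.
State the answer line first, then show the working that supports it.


Answer: Gamma_sss = 0, Gamma_sst = 2*t^3/(4*s^2*t^2 + 16*s*t^2 + t^4 + 16*t^2 + 1), Gamma_stt = (2*s*t^2 + 4*t^2)/(4*s^2*t^2 + 16*s*t^2 + t^4 + 16*t^2 + 1), Gamma_tss = 0, Gamma_tst = (4*s*t^2 + 8*t^2)/(4*s^2*t^2 + 16*s*t^2 + t^4 + 16*t^2 + 1), Gamma_ttt = (4*s^2*t + 16*s*t + 16*t)/(4*s^2*t^2 + 16*s*t^2 + t^4 + 16*t^2 + 1)

E = 1 + t^4; F = 4*t^3 + 2*s*t^3; G = 1 + 16*t^2 + 16*s*t^2 + 4*s^2*t^2
Gamma^k_ij = (1/2) g^{kl} (d_i g_jl + d_j g_il - d_l g_ij), with g^inv = (1/(EG-F^2)) [[G, -F], [-F, E]]
first partials: E_s = 0, E_t = 4*t^3, F_s = 2*t^3, F_t = 12*t^2 + 6*s*t^2, G_s = 16*t^2 + 8*s*t^2, G_t = 32*t + 32*s*t + 8*s^2*t
D = EG - F^2 = 1 + 16*t^2 + 16*s*t^2 + t^4 + 4*s^2*t^2
expanded: Gamma^s_ss = (G E_s - 2F F_s + F E_t)/(2D), Gamma^s_st = (G E_t - F G_s)/(2D), Gamma^s_tt = (2G F_t - G G_s - F G_t)/(2D), Gamma^t_ss = (2E F_s - E E_t - F E_s)/(2D), Gamma^t_st = (E G_s - F E_t)/(2D), Gamma^t_tt = (E G_t - 2F F_t + F G_s)/(2D); substitute and cancel common factors


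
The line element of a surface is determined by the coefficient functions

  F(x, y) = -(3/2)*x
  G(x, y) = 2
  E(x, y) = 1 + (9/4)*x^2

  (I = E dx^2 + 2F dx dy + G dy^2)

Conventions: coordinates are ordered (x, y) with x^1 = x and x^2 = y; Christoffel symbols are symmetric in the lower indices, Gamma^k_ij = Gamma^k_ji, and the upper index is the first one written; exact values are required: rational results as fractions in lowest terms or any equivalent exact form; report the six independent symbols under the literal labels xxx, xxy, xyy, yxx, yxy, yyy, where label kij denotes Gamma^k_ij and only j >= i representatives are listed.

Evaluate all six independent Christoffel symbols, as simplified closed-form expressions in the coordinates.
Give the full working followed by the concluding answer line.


E = 1 + (9/4)*x^2; F = -(3/2)*x; G = 2
Gamma^k_ij = (1/2) g^{kl} (d_i g_jl + d_j g_il - d_l g_ij), with g^inv = (1/(EG-F^2)) [[G, -F], [-F, E]]
first partials: E_x = (9/2)*x, E_y = 0, F_x = -3/2, F_y = 0, G_x = 0, G_y = 0
D = EG - F^2 = 2 + (9/4)*x^2
expanded: Gamma^x_xx = (G E_x - 2F F_x + F E_y)/(2D), Gamma^x_xy = (G E_y - F G_x)/(2D), Gamma^x_yy = (2G F_y - G G_x - F G_y)/(2D), Gamma^y_xx = (2E F_x - E E_y - F E_x)/(2D), Gamma^y_xy = (E G_x - F E_y)/(2D), Gamma^y_yy = (E G_y - 2F F_y + F G_x)/(2D); substitute and cancel common factors

Answer: Gamma_xxx = 9*x/(9*x^2 + 8), Gamma_xxy = 0, Gamma_xyy = 0, Gamma_yxx = -6/(9*x^2 + 8), Gamma_yxy = 0, Gamma_yyy = 0


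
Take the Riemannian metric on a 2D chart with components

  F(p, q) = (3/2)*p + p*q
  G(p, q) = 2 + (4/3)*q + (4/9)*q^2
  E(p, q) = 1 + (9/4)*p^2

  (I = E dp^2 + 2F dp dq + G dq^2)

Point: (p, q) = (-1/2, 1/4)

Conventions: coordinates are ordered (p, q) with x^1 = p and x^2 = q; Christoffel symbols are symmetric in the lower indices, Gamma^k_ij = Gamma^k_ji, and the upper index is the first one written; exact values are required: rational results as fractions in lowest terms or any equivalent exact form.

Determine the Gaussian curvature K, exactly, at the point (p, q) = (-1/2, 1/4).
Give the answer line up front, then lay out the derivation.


Answer: K = 20736/177241

E = 25/16, F = -7/8, G = 85/36, EG - F^2 = 421/144 at the point
E_p = -9/4, E_q = 0, F_p = 7/4, F_q = -1/2, G_p = 0, G_q = 14/9
E_qq = 0, F_pq = 1, G_pp = 0
The intrinsic route: Brioschi's K = (det M1 - det M2)/(EG - F^2)^2.
M1 = [[-E_qq/2 + F_pq - G_pp/2, E_p/2, F_p - E_q/2], [F_q - G_p/2, E, F], [G_q/2, F, G]] = [[1, -9/8, 7/4], [-1/2, 25/16, -7/8], [7/9, -7/8, 85/36]]; det M1 = 1
M2 = [[0, E_q/2, G_p/2], [E_q/2, E, F], [G_p/2, F, G]] = [[0, 0, 0], [0, 25/16, -7/8], [0, -7/8, 85/36]]; det M2 = 0
det M1 - det M2 = 1; K = 1 / (421/144)^2 = 20736/177241


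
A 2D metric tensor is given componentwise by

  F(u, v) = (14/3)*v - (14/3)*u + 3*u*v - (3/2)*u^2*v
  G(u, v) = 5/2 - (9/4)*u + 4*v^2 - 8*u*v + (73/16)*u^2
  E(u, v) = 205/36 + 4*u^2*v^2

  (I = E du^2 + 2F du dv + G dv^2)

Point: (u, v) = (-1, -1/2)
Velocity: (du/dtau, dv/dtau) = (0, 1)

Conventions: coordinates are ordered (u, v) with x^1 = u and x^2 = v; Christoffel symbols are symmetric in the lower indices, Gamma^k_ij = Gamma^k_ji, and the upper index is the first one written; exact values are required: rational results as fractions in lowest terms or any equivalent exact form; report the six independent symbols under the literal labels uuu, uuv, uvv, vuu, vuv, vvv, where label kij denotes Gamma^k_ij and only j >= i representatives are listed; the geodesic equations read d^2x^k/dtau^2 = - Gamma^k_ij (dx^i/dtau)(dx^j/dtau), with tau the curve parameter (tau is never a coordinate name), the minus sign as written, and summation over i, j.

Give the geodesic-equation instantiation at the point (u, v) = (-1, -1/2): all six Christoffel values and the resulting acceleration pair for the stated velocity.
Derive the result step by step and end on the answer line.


E = 241/36, F = 55/12, G = 101/16 at the point
E_u = -2, E_v = -4, F_u = -23/3, F_v = 1/6, G_u = -59/8, G_v = 4
EG - F^2 = 12241/576;  g^inv = (576/12241) * [[101/16, -55/12], [-55/12, 241/36]]
first-kind symbols [ij,l] = (1/2)(d_i g_jl + d_j g_il - d_l g_ij): [uu,u] = E_u/2 = -1, [uu,v] = F_u - E_v/2 = -17/3, [uv,u] = E_v/2 = -2, [uv,v] = G_u/2 = -59/16, [vv,u] = F_v - G_u/2 = 185/48, [vv,v] = G_v/2 = 2
Gamma^u_ij = (G*[ij,u] - F*[ij,v])/(EG - F^2), Gamma^v_ij = (E*[ij,v] - F*[ij,u])/(EG - F^2)
Gamma_uuu = 11324/12241, Gamma_uuv = 2463/12241, Gamma_uvv = 34935/48964, Gamma_vuu = -57632/36723, Gamma_vuv = -8939/12241, Gamma_vvv = -2463/12241
d^2u/dtau^2 = -(Gamma_uuu*(0)^2 + 2*Gamma_uuv*(0)*(1) + Gamma_uvv*(1)^2) = -34935/48964
d^2v/dtau^2 = -(Gamma_vuu*(0)^2 + 2*Gamma_vuv*(0)*(1) + Gamma_vvv*(1)^2) = 2463/12241

Answer: Gamma_uuu = 11324/12241, Gamma_uuv = 2463/12241, Gamma_uvv = 34935/48964, Gamma_vuu = -57632/36723, Gamma_vuv = -8939/12241, Gamma_vvv = -2463/12241; accelerations (d^2u/dtau^2, d^2v/dtau^2) = (-34935/48964, 2463/12241)


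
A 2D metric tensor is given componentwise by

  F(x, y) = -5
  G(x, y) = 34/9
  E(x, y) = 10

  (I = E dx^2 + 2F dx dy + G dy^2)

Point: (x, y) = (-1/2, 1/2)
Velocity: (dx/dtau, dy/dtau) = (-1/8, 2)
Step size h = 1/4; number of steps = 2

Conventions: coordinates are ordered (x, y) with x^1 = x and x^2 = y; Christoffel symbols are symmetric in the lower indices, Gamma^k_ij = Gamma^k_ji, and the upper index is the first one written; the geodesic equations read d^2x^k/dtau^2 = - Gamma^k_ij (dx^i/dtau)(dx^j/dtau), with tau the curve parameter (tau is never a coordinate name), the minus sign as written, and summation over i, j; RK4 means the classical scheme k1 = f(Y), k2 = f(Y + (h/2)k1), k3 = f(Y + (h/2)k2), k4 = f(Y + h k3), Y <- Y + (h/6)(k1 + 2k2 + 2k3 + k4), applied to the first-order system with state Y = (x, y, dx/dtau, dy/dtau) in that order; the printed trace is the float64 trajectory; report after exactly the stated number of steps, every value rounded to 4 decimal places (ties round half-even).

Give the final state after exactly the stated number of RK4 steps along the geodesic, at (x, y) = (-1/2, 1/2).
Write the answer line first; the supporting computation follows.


Answer: x = -0.5625, y = 1.5000, dx/dtau = -0.1250, dy/dtau = 2.0000

f(Y) = (dx/dtau, dy/dtau, -Gamma^x_ij Y'^i Y'^j, -Gamma^y_ij Y'^i Y'^j) with the Gammas evaluated at the stage position; h = 0.250000; intermediate values shown to 6 dp
step 0: x = -0.5000, y = 0.5000, dx/dtau = -0.1250, dy/dtau = 2.0000
step 1:
  k1: at (x, y) = (-0.500000, 0.500000), (dx/dtau, dy/dtau) = (-0.125000, 2.000000); Gamma_xxx = 0.000000, Gamma_xxy = 0.000000, Gamma_xyy = 0.000000, Gamma_yxx = 0.000000, Gamma_yxy = 0.000000, Gamma_yyy = 0.000000; k1 = (-0.125000, 2.000000, 0.000000, 0.000000)
  k2: at (x, y) = (-0.515625, 0.750000), (dx/dtau, dy/dtau) = (-0.125000, 2.000000); Gamma_xxx = 0.000000, Gamma_xxy = 0.000000, Gamma_xyy = 0.000000, Gamma_yxx = 0.000000, Gamma_yxy = 0.000000, Gamma_yyy = 0.000000; k2 = (-0.125000, 2.000000, 0.000000, 0.000000)
  k3: at (x, y) = (-0.515625, 0.750000), (dx/dtau, dy/dtau) = (-0.125000, 2.000000); Gamma_xxx = 0.000000, Gamma_xxy = 0.000000, Gamma_xyy = 0.000000, Gamma_yxx = 0.000000, Gamma_yxy = 0.000000, Gamma_yyy = 0.000000; k3 = (-0.125000, 2.000000, 0.000000, 0.000000)
  k4: at (x, y) = (-0.531250, 1.000000), (dx/dtau, dy/dtau) = (-0.125000, 2.000000); Gamma_xxx = 0.000000, Gamma_xxy = 0.000000, Gamma_xyy = 0.000000, Gamma_yxx = 0.000000, Gamma_yxy = 0.000000, Gamma_yyy = 0.000000; k4 = (-0.125000, 2.000000, 0.000000, 0.000000)
  Y <- Y + (h/6)(k1 + 2k2 + 2k3 + k4): x = -0.5312, y = 1.0000, dx/dtau = -0.1250, dy/dtau = 2.0000
step 2:
  k1: at (x, y) = (-0.531250, 1.000000), (dx/dtau, dy/dtau) = (-0.125000, 2.000000); Gamma_xxx = 0.000000, Gamma_xxy = 0.000000, Gamma_xyy = 0.000000, Gamma_yxx = 0.000000, Gamma_yxy = 0.000000, Gamma_yyy = 0.000000; k1 = (-0.125000, 2.000000, 0.000000, 0.000000)
  k2: at (x, y) = (-0.546875, 1.250000), (dx/dtau, dy/dtau) = (-0.125000, 2.000000); Gamma_xxx = 0.000000, Gamma_xxy = 0.000000, Gamma_xyy = 0.000000, Gamma_yxx = 0.000000, Gamma_yxy = 0.000000, Gamma_yyy = 0.000000; k2 = (-0.125000, 2.000000, 0.000000, 0.000000)
  k3: at (x, y) = (-0.546875, 1.250000), (dx/dtau, dy/dtau) = (-0.125000, 2.000000); Gamma_xxx = 0.000000, Gamma_xxy = 0.000000, Gamma_xyy = 0.000000, Gamma_yxx = 0.000000, Gamma_yxy = 0.000000, Gamma_yyy = 0.000000; k3 = (-0.125000, 2.000000, 0.000000, 0.000000)
  k4: at (x, y) = (-0.562500, 1.500000), (dx/dtau, dy/dtau) = (-0.125000, 2.000000); Gamma_xxx = 0.000000, Gamma_xxy = 0.000000, Gamma_xyy = 0.000000, Gamma_yxx = 0.000000, Gamma_yxy = 0.000000, Gamma_yyy = 0.000000; k4 = (-0.125000, 2.000000, 0.000000, 0.000000)
  Y <- Y + (h/6)(k1 + 2k2 + 2k3 + k4): x = -0.5625, y = 1.5000, dx/dtau = -0.1250, dy/dtau = 2.0000


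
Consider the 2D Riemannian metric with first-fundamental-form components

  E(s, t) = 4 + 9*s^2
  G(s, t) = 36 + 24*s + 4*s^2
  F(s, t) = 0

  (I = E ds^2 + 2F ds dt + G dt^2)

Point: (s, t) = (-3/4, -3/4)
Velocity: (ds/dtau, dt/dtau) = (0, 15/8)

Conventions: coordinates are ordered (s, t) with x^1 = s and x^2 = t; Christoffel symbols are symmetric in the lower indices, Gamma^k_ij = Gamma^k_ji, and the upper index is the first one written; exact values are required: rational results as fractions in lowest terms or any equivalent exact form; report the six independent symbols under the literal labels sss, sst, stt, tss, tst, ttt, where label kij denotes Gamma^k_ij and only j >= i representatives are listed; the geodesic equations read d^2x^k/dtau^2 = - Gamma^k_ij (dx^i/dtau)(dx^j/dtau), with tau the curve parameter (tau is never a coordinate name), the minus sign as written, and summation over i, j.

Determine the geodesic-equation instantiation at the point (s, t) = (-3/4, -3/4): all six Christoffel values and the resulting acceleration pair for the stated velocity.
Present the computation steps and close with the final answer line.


E = 145/16, F = 0, G = 81/4 at the point
E_s = -27/2, E_t = 0, F_s = 0, F_t = 0, G_s = 18, G_t = 0
EG - F^2 = 11745/64;  g^inv = (64/11745) * [[81/4, 0], [0, 145/16]]
first-kind symbols [ij,l] = (1/2)(d_i g_jl + d_j g_il - d_l g_ij): [ss,s] = E_s/2 = -27/4, [ss,t] = F_s - E_t/2 = 0, [st,s] = E_t/2 = 0, [st,t] = G_s/2 = 9, [tt,s] = F_t - G_s/2 = -9, [tt,t] = G_t/2 = 0
Gamma^s_ij = (G*[ij,s] - F*[ij,t])/(EG - F^2), Gamma^t_ij = (E*[ij,t] - F*[ij,s])/(EG - F^2)
Gamma_sss = -108/145, Gamma_sst = 0, Gamma_stt = -144/145, Gamma_tss = 0, Gamma_tst = 4/9, Gamma_ttt = 0
d^2s/dtau^2 = -(Gamma_sss*(0)^2 + 2*Gamma_sst*(0)*(15/8) + Gamma_stt*(15/8)^2) = 405/116
d^2t/dtau^2 = -(Gamma_tss*(0)^2 + 2*Gamma_tst*(0)*(15/8) + Gamma_ttt*(15/8)^2) = 0

Answer: Gamma_sss = -108/145, Gamma_sst = 0, Gamma_stt = -144/145, Gamma_tss = 0, Gamma_tst = 4/9, Gamma_ttt = 0; accelerations (d^2s/dtau^2, d^2t/dtau^2) = (405/116, 0)


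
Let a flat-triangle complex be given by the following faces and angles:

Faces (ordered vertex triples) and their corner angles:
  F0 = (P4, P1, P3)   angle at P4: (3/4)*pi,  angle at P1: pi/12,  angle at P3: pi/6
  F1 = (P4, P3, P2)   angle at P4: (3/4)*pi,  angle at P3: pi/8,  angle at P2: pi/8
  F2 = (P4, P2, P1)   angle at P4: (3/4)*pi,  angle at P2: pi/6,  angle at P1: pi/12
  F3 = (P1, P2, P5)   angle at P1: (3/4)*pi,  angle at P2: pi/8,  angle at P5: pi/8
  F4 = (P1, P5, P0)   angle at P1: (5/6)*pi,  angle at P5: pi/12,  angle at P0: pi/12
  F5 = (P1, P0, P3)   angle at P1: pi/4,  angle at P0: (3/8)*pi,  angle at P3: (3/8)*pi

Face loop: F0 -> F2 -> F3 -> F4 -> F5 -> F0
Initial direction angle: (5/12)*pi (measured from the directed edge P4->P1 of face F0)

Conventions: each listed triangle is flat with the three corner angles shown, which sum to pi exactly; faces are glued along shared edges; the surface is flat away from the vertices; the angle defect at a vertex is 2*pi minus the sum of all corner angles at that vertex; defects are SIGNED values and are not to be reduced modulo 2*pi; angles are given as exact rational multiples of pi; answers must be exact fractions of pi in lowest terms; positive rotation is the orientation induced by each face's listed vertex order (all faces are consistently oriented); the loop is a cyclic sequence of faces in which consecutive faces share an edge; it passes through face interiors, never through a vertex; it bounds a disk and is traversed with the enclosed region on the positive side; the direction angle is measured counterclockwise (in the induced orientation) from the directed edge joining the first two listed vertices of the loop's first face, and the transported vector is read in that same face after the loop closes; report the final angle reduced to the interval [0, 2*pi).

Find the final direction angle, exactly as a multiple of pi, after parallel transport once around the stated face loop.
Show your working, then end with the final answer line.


enclosed vertex P1: corner angles sum to 2*pi, defect = 2*pi - 2*pi = 0
transport around the loop rotates by the sum of enclosed defects; add to the initial angle mod 2*pi
final angle = (5/12)*pi + 0 = (5/12)*pi (mod 2*pi)

Answer: final direction angle = (5/12)*pi


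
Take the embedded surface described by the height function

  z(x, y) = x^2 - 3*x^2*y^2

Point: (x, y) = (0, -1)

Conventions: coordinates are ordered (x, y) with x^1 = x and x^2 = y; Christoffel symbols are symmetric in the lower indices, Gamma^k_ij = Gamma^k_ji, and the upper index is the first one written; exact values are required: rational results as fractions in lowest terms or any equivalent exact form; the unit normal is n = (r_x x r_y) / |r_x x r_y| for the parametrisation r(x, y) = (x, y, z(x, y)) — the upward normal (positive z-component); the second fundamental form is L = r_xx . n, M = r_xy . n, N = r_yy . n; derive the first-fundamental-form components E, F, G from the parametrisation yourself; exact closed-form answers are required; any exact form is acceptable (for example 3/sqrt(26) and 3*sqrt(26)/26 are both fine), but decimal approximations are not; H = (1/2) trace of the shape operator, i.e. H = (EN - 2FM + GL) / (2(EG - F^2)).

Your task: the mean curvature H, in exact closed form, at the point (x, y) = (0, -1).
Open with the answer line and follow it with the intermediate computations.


Answer: H = -2

z_x = 0, z_y = 0, z_xx = -4, z_xy = 0, z_yy = 0
E = 1, F = 0, G = 1; answer radicand W^2 = 1
unnormalised second-form numerators: l = -4, m = 0, n = 0; L = l/sqrt(1), and similarly M = m/sqrt(W^2), N = n/sqrt(W^2)
H = (E*n - 2*F*m + G*l) / (2*(EG - F^2)*sqrt(W^2)); E*n - 2*F*m + G*l = -4, EG - F^2 = 1, so H = (-2)/sqrt(1)


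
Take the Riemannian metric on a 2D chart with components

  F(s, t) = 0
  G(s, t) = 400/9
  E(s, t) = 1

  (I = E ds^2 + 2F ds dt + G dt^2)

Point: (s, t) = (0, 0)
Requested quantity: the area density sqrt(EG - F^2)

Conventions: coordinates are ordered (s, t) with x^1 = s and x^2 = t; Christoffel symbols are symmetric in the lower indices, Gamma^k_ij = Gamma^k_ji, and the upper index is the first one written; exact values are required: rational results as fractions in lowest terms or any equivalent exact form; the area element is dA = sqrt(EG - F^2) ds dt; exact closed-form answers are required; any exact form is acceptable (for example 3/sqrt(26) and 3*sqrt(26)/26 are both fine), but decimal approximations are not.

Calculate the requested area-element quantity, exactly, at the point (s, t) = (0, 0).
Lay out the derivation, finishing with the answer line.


E = 1, F = 0, G = 400/9; EG - F^2 = 400/9

Answer: sqrt(EG - F^2) = 20/3


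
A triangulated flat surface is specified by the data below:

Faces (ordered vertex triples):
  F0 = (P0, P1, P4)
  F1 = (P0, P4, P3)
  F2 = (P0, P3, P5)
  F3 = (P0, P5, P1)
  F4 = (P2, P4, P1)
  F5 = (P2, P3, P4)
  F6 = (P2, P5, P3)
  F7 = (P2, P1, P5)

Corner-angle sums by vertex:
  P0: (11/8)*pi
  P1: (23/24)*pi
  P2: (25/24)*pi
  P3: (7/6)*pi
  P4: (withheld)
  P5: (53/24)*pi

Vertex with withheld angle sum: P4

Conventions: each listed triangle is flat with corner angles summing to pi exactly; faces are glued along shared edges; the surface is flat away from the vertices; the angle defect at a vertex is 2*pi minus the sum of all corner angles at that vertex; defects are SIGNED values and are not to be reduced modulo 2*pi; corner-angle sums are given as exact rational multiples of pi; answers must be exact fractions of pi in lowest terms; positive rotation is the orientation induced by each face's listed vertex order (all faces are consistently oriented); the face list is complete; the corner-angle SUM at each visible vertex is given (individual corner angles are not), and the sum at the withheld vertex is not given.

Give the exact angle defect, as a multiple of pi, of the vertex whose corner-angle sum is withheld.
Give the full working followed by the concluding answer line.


V = 6, E = 12, F = 8; chi = V - E + F = 2
Gauss-Bonnet: total defect = 2*pi*chi = 4*pi; visible defects sum to (13/4)*pi

Answer: defect(P4) = (3/4)*pi


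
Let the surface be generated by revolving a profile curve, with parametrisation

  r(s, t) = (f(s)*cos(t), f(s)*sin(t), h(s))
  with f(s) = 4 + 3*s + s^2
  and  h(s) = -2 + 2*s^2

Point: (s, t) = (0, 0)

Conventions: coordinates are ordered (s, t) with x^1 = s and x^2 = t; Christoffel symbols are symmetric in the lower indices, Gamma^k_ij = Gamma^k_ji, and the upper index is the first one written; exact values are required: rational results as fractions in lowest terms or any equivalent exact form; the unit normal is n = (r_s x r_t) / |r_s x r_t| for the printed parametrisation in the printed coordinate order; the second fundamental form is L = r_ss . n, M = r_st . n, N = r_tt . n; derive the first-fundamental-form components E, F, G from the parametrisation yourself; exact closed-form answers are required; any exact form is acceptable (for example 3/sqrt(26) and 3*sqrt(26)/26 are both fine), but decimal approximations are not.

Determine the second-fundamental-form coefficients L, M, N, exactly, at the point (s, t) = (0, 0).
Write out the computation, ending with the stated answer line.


f = 4, f' = 3, f'' = 2, h' = 0, h'' = 4
E = 9, F = 0, G = 16; answer radicand W^2 = 9
unnormalised second-form numerators: l = 12, m = 0, n = 0; L = l/sqrt(9), and similarly M = m/sqrt(W^2), N = n/sqrt(W^2)

Answer: L = 4, M = 0, N = 0


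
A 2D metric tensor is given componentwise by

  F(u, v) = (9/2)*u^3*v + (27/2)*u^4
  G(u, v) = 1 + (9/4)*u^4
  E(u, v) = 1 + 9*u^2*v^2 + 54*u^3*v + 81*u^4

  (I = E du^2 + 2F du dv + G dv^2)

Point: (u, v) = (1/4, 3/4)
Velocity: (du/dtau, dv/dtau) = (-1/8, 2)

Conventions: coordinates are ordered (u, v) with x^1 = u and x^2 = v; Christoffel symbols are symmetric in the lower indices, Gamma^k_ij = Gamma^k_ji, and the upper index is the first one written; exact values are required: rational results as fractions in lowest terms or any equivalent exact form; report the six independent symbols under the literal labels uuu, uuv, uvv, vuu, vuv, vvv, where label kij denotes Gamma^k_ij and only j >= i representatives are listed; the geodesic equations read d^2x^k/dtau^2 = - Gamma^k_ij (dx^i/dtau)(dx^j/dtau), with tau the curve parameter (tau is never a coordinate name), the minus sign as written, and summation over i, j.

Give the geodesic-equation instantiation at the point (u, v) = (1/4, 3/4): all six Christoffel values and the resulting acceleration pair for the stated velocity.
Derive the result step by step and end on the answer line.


E = 145/64, F = 27/256, G = 1033/1024 at the point
E_u = 243/16, E_v = 27/16, F_u = 189/128, F_v = 9/128, G_u = 9/64, G_v = 0
EG - F^2 = 2329/1024;  g^inv = (1024/2329) * [[1033/1024, -27/256], [-27/256, 145/64]]
first-kind symbols [ij,l] = (1/2)(d_i g_jl + d_j g_il - d_l g_ij): [uu,u] = E_u/2 = 243/32, [uu,v] = F_u - E_v/2 = 81/128, [uv,u] = E_v/2 = 27/32, [uv,v] = G_u/2 = 9/128, [vv,u] = F_v - G_u/2 = 0, [vv,v] = G_v/2 = 0
Gamma^u_ij = (G*[ij,u] - F*[ij,v])/(EG - F^2), Gamma^v_ij = (E*[ij,v] - F*[ij,u])/(EG - F^2)
Gamma_uuu = 7776/2329, Gamma_uuv = 864/2329, Gamma_uvv = 0, Gamma_vuu = 648/2329, Gamma_vuv = 72/2329, Gamma_vvv = 0
d^2u/dtau^2 = -(Gamma_uuu*(-1/8)^2 + 2*Gamma_uuv*(-1/8)*(2) + Gamma_uvv*(2)^2) = 621/4658
d^2v/dtau^2 = -(Gamma_vuu*(-1/8)^2 + 2*Gamma_vuv*(-1/8)*(2) + Gamma_vvv*(2)^2) = 207/18632

Answer: Gamma_uuu = 7776/2329, Gamma_uuv = 864/2329, Gamma_uvv = 0, Gamma_vuu = 648/2329, Gamma_vuv = 72/2329, Gamma_vvv = 0; accelerations (d^2u/dtau^2, d^2v/dtau^2) = (621/4658, 207/18632)


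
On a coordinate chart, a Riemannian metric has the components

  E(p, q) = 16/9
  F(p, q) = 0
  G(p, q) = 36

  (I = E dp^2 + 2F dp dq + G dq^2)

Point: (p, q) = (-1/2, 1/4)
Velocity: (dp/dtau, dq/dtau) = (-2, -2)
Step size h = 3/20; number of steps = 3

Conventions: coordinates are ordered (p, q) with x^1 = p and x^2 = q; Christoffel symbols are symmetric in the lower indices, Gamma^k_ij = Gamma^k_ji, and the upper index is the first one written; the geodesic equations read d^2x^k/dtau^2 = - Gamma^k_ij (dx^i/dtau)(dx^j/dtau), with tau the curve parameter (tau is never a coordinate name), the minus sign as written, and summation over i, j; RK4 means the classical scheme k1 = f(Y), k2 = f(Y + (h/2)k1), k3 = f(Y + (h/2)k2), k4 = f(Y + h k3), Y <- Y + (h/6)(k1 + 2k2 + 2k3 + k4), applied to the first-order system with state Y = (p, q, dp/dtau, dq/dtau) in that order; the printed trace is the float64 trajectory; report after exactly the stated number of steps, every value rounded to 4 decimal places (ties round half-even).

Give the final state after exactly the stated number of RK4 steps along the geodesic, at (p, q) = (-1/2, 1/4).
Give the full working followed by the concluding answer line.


f(Y) = (dp/dtau, dq/dtau, -Gamma^p_ij Y'^i Y'^j, -Gamma^q_ij Y'^i Y'^j) with the Gammas evaluated at the stage position; h = 0.150000; intermediate values shown to 6 dp
step 0: p = -0.5000, q = 0.2500, dp/dtau = -2.0000, dq/dtau = -2.0000
step 1:
  k1: at (p, q) = (-0.500000, 0.250000), (dp/dtau, dq/dtau) = (-2.000000, -2.000000); Gamma_ppp = 0.000000, Gamma_ppq = 0.000000, Gamma_pqq = 0.000000, Gamma_qpp = 0.000000, Gamma_qpq = 0.000000, Gamma_qqq = 0.000000; k1 = (-2.000000, -2.000000, 0.000000, 0.000000)
  k2: at (p, q) = (-0.650000, 0.100000), (dp/dtau, dq/dtau) = (-2.000000, -2.000000); Gamma_ppp = 0.000000, Gamma_ppq = 0.000000, Gamma_pqq = 0.000000, Gamma_qpp = 0.000000, Gamma_qpq = 0.000000, Gamma_qqq = 0.000000; k2 = (-2.000000, -2.000000, 0.000000, 0.000000)
  k3: at (p, q) = (-0.650000, 0.100000), (dp/dtau, dq/dtau) = (-2.000000, -2.000000); Gamma_ppp = 0.000000, Gamma_ppq = 0.000000, Gamma_pqq = 0.000000, Gamma_qpp = 0.000000, Gamma_qpq = 0.000000, Gamma_qqq = 0.000000; k3 = (-2.000000, -2.000000, 0.000000, 0.000000)
  k4: at (p, q) = (-0.800000, -0.050000), (dp/dtau, dq/dtau) = (-2.000000, -2.000000); Gamma_ppp = 0.000000, Gamma_ppq = 0.000000, Gamma_pqq = 0.000000, Gamma_qpp = 0.000000, Gamma_qpq = 0.000000, Gamma_qqq = 0.000000; k4 = (-2.000000, -2.000000, 0.000000, 0.000000)
  Y <- Y + (h/6)(k1 + 2k2 + 2k3 + k4): p = -0.8000, q = -0.0500, dp/dtau = -2.0000, dq/dtau = -2.0000
step 2:
  k1: at (p, q) = (-0.800000, -0.050000), (dp/dtau, dq/dtau) = (-2.000000, -2.000000); Gamma_ppp = 0.000000, Gamma_ppq = 0.000000, Gamma_pqq = 0.000000, Gamma_qpp = 0.000000, Gamma_qpq = 0.000000, Gamma_qqq = 0.000000; k1 = (-2.000000, -2.000000, 0.000000, 0.000000)
  k2: at (p, q) = (-0.950000, -0.200000), (dp/dtau, dq/dtau) = (-2.000000, -2.000000); Gamma_ppp = 0.000000, Gamma_ppq = 0.000000, Gamma_pqq = 0.000000, Gamma_qpp = 0.000000, Gamma_qpq = 0.000000, Gamma_qqq = 0.000000; k2 = (-2.000000, -2.000000, 0.000000, 0.000000)
  k3: at (p, q) = (-0.950000, -0.200000), (dp/dtau, dq/dtau) = (-2.000000, -2.000000); Gamma_ppp = 0.000000, Gamma_ppq = 0.000000, Gamma_pqq = 0.000000, Gamma_qpp = 0.000000, Gamma_qpq = 0.000000, Gamma_qqq = 0.000000; k3 = (-2.000000, -2.000000, 0.000000, 0.000000)
  k4: at (p, q) = (-1.100000, -0.350000), (dp/dtau, dq/dtau) = (-2.000000, -2.000000); Gamma_ppp = 0.000000, Gamma_ppq = 0.000000, Gamma_pqq = 0.000000, Gamma_qpp = 0.000000, Gamma_qpq = 0.000000, Gamma_qqq = 0.000000; k4 = (-2.000000, -2.000000, 0.000000, 0.000000)
  Y <- Y + (h/6)(k1 + 2k2 + 2k3 + k4): p = -1.1000, q = -0.3500, dp/dtau = -2.0000, dq/dtau = -2.0000
step 3:
  k1: at (p, q) = (-1.100000, -0.350000), (dp/dtau, dq/dtau) = (-2.000000, -2.000000); Gamma_ppp = 0.000000, Gamma_ppq = 0.000000, Gamma_pqq = 0.000000, Gamma_qpp = 0.000000, Gamma_qpq = 0.000000, Gamma_qqq = 0.000000; k1 = (-2.000000, -2.000000, 0.000000, 0.000000)
  k2: at (p, q) = (-1.250000, -0.500000), (dp/dtau, dq/dtau) = (-2.000000, -2.000000); Gamma_ppp = 0.000000, Gamma_ppq = 0.000000, Gamma_pqq = 0.000000, Gamma_qpp = 0.000000, Gamma_qpq = 0.000000, Gamma_qqq = 0.000000; k2 = (-2.000000, -2.000000, 0.000000, 0.000000)
  k3: at (p, q) = (-1.250000, -0.500000), (dp/dtau, dq/dtau) = (-2.000000, -2.000000); Gamma_ppp = 0.000000, Gamma_ppq = 0.000000, Gamma_pqq = 0.000000, Gamma_qpp = 0.000000, Gamma_qpq = 0.000000, Gamma_qqq = 0.000000; k3 = (-2.000000, -2.000000, 0.000000, 0.000000)
  k4: at (p, q) = (-1.400000, -0.650000), (dp/dtau, dq/dtau) = (-2.000000, -2.000000); Gamma_ppp = 0.000000, Gamma_ppq = 0.000000, Gamma_pqq = 0.000000, Gamma_qpp = 0.000000, Gamma_qpq = 0.000000, Gamma_qqq = 0.000000; k4 = (-2.000000, -2.000000, 0.000000, 0.000000)
  Y <- Y + (h/6)(k1 + 2k2 + 2k3 + k4): p = -1.4000, q = -0.6500, dp/dtau = -2.0000, dq/dtau = -2.0000

Answer: p = -1.4000, q = -0.6500, dp/dtau = -2.0000, dq/dtau = -2.0000


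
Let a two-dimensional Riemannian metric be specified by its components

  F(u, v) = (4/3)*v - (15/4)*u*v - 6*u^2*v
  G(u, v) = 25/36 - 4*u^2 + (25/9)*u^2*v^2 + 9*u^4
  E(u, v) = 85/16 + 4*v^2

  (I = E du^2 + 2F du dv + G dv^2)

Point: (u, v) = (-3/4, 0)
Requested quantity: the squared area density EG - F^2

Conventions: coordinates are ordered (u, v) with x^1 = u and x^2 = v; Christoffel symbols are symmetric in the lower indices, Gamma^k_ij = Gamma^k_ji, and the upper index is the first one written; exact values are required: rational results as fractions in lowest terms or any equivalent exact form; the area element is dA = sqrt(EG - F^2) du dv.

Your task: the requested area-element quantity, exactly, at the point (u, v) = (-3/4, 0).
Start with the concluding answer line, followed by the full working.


Answer: EG - F^2 = 253045/36864

E = 85/16, F = 0, G = 2977/2304; EG - F^2 = 253045/36864


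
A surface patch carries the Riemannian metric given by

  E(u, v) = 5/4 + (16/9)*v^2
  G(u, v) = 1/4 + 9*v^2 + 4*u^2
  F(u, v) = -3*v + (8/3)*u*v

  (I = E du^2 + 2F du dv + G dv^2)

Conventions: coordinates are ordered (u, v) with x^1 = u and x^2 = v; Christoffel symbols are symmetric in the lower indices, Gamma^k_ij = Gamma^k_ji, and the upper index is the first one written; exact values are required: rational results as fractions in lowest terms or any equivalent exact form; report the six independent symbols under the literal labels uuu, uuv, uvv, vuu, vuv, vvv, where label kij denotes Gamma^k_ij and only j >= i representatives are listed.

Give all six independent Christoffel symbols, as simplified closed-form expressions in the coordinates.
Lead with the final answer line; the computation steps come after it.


Answer: Gamma_uuu = (-1024*u*v^2 + 1152*v^2)/(2160*u^2 + 6912*u*v^2 + 6912*v^4 + 1164*v^2 + 135), Gamma_uuv = (-512*u^2*v + 1728*u*v + 2304*v^3 + 64*v)/(720*u^2 + 2304*u*v^2 + 2304*v^4 + 388*v^2 + 45), Gamma_uvv = (-768*u^3 - 1728*u^2 - 5184*u*v^2 - 48*u - 108)/(720*u^2 + 2304*u*v^2 + 2304*v^4 + 388*v^2 + 45), Gamma_vuu = (2048*v^3 + 1440*v)/(6480*u^2 + 20736*u*v^2 + 20736*v^4 + 3492*v^2 + 405), Gamma_vuv = (1024*u*v^2 + 2160*u + 2304*v^2)/(2160*u^2 + 6912*u*v^2 + 6912*v^4 + 1164*v^2 + 135), Gamma_vvv = (512*u^2*v + 576*u*v + 2304*v^3 + 324*v)/(720*u^2 + 2304*u*v^2 + 2304*v^4 + 388*v^2 + 45)

E = 5/4 + (16/9)*v^2; F = -3*v + (8/3)*u*v; G = 1/4 + 9*v^2 + 4*u^2
Gamma^k_ij = (1/2) g^{kl} (d_i g_jl + d_j g_il - d_l g_ij), with g^inv = (1/(EG-F^2)) [[G, -F], [-F, E]]
first partials: E_u = 0, E_v = (32/9)*v, F_u = (8/3)*v, F_v = -3 + (8/3)*u, G_u = 8*u, G_v = 18*v
D = EG - F^2 = 5/16 + (97/36)*v^2 + 5*u^2 + 16*u*v^2 + 16*v^4
expanded: Gamma^u_uu = (G E_u - 2F F_u + F E_v)/(2D), Gamma^u_uv = (G E_v - F G_u)/(2D), Gamma^u_vv = (2G F_v - G G_u - F G_v)/(2D), Gamma^v_uu = (2E F_u - E E_v - F E_u)/(2D), Gamma^v_uv = (E G_u - F E_v)/(2D), Gamma^v_vv = (E G_v - 2F F_v + F G_u)/(2D); substitute and cancel common factors


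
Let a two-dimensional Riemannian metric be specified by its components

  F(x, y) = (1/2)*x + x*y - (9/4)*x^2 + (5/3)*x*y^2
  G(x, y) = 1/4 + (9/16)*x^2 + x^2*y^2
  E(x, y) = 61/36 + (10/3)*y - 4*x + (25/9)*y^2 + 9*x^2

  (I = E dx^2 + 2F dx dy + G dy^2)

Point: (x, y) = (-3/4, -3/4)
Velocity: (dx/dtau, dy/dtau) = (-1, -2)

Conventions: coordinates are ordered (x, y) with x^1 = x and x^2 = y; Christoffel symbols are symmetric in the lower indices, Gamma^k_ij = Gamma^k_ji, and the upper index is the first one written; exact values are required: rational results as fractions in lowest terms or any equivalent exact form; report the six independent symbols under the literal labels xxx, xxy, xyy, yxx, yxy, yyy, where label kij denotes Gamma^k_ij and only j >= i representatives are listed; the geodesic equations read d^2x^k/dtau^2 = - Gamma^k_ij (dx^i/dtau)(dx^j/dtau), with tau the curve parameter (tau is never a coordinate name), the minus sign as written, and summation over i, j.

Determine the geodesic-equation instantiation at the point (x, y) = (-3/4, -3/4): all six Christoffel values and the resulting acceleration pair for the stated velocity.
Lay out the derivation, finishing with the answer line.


E = 635/72, F = -57/32, G = 113/128 at the point
E_x = -35/2, E_y = -5/6, F_x = 65/16, F_y = 9/8, G_x = -27/16, G_y = -27/32
EG - F^2 = 21257/4608;  g^inv = (4608/21257) * [[113/128, 57/32], [57/32, 635/72]]
first-kind symbols [ij,l] = (1/2)(d_i g_jl + d_j g_il - d_l g_ij): [xx,x] = E_x/2 = -35/4, [xx,y] = F_x - E_y/2 = 215/48, [xy,x] = E_y/2 = -5/12, [xy,y] = G_x/2 = -27/32, [yy,x] = F_y - G_x/2 = 63/32, [yy,y] = G_y/2 = -27/64
Gamma^x_ij = (G*[ij,x] - F*[ij,y])/(EG - F^2), Gamma^y_ij = (E*[ij,y] - F*[ij,x])/(EG - F^2)
Gamma_xxx = 1170/21257, Gamma_xxy = -17241/42514, Gamma_xyy = 36369/170056, Gamma_yxx = 330640/63771, Gamma_yxy = -37710/21257, Gamma_yyy = -1971/42514
d^2x/dtau^2 = -(Gamma_xxx*(-1)^2 + 2*Gamma_xxy*(-1)*(-2) + Gamma_xyy*(-2)^2) = 30255/42514
d^2y/dtau^2 = -(Gamma_yxx*(-1)^2 + 2*Gamma_yxy*(-1)*(-2) + Gamma_yyy*(-2)^2) = 133706/63771

Answer: Gamma_xxx = 1170/21257, Gamma_xxy = -17241/42514, Gamma_xyy = 36369/170056, Gamma_yxx = 330640/63771, Gamma_yxy = -37710/21257, Gamma_yyy = -1971/42514; accelerations (d^2x/dtau^2, d^2y/dtau^2) = (30255/42514, 133706/63771)


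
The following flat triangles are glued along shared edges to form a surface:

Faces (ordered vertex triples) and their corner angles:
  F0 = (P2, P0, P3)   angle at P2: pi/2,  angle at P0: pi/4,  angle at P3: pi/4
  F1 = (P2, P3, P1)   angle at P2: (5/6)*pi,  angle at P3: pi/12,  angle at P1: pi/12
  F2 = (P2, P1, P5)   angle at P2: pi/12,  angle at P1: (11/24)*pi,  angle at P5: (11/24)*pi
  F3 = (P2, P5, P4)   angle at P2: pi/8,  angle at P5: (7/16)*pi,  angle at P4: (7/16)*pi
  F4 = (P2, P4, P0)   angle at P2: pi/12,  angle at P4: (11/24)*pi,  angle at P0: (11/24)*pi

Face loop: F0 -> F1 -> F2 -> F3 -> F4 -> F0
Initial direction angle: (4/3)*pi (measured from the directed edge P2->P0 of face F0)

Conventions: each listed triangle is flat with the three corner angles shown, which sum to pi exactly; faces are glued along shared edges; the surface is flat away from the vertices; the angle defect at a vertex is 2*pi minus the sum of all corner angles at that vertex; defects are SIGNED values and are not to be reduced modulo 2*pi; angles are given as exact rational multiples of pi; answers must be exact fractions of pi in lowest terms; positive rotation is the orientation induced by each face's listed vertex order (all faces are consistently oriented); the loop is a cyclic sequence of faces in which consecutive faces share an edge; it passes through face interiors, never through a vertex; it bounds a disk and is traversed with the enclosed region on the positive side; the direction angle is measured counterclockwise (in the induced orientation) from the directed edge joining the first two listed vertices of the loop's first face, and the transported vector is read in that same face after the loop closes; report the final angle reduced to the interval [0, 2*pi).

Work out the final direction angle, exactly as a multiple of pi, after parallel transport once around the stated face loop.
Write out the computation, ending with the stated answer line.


enclosed vertex P2: corner angles sum to (13/8)*pi, defect = 2*pi - (13/8)*pi = (3/8)*pi
summing the enclosed defects onto the initial angle, mod 2*pi in the induced orientation:
final angle = (4/3)*pi + (3/8)*pi = (41/24)*pi (mod 2*pi)

Answer: final direction angle = (41/24)*pi
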